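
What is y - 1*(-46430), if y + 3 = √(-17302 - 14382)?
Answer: 46427 + 178*I ≈ 46427.0 + 178.0*I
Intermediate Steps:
y = -3 + 178*I (y = -3 + √(-17302 - 14382) = -3 + √(-31684) = -3 + 178*I ≈ -3.0 + 178.0*I)
y - 1*(-46430) = (-3 + 178*I) - 1*(-46430) = (-3 + 178*I) + 46430 = 46427 + 178*I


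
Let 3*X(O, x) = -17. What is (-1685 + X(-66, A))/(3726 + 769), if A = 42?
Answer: -5072/13485 ≈ -0.37612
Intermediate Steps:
X(O, x) = -17/3 (X(O, x) = (⅓)*(-17) = -17/3)
(-1685 + X(-66, A))/(3726 + 769) = (-1685 - 17/3)/(3726 + 769) = -5072/3/4495 = -5072/3*1/4495 = -5072/13485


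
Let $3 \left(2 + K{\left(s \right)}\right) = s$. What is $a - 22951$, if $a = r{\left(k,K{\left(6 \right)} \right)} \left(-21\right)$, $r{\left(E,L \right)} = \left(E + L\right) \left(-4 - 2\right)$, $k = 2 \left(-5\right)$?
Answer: $-24211$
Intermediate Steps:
$K{\left(s \right)} = -2 + \frac{s}{3}$
$k = -10$
$r{\left(E,L \right)} = - 6 E - 6 L$ ($r{\left(E,L \right)} = \left(E + L\right) \left(-6\right) = - 6 E - 6 L$)
$a = -1260$ ($a = \left(\left(-6\right) \left(-10\right) - 6 \left(-2 + \frac{1}{3} \cdot 6\right)\right) \left(-21\right) = \left(60 - 6 \left(-2 + 2\right)\right) \left(-21\right) = \left(60 - 0\right) \left(-21\right) = \left(60 + 0\right) \left(-21\right) = 60 \left(-21\right) = -1260$)
$a - 22951 = -1260 - 22951 = -24211$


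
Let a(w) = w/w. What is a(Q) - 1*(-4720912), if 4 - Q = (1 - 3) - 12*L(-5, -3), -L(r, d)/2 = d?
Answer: 4720913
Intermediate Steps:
L(r, d) = -2*d
Q = 78 (Q = 4 - ((1 - 3) - (-24)*(-3)) = 4 - (-2 - 12*6) = 4 - (-2 - 72) = 4 - 1*(-74) = 4 + 74 = 78)
a(w) = 1
a(Q) - 1*(-4720912) = 1 - 1*(-4720912) = 1 + 4720912 = 4720913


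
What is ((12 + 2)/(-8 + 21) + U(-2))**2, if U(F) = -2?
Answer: 144/169 ≈ 0.85207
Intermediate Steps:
((12 + 2)/(-8 + 21) + U(-2))**2 = ((12 + 2)/(-8 + 21) - 2)**2 = (14/13 - 2)**2 = (-12/13)**2 = 144/169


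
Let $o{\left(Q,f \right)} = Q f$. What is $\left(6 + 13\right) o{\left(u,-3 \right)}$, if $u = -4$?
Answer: $228$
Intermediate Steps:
$\left(6 + 13\right) o{\left(u,-3 \right)} = \left(6 + 13\right) \left(\left(-4\right) \left(-3\right)\right) = 19 \cdot 12 = 228$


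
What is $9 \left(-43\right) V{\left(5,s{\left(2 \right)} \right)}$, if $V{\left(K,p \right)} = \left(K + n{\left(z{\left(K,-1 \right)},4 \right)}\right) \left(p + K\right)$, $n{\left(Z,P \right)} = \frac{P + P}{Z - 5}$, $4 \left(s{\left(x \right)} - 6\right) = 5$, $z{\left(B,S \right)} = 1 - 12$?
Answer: $- \frac{170667}{8} \approx -21333.0$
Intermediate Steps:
$z{\left(B,S \right)} = -11$ ($z{\left(B,S \right)} = 1 - 12 = -11$)
$s{\left(x \right)} = \frac{29}{4}$ ($s{\left(x \right)} = 6 + \frac{1}{4} \cdot 5 = 6 + \frac{5}{4} = \frac{29}{4}$)
$n{\left(Z,P \right)} = \frac{2 P}{-5 + Z}$
$V{\left(K,p \right)} = \left(- \frac{1}{2} + K\right) \left(K + p\right)$ ($V{\left(K,p \right)} = \left(K + 2 \cdot 4 \frac{1}{-5 - 11}\right) \left(p + K\right) = \left(K + 2 \cdot 4 \frac{1}{-16}\right) \left(K + p\right) = \left(K + 2 \cdot 4 \left(- \frac{1}{16}\right)\right) \left(K + p\right) = \left(K - \frac{1}{2}\right) \left(K + p\right) = \left(- \frac{1}{2} + K\right) \left(K + p\right)$)
$9 \left(-43\right) V{\left(5,s{\left(2 \right)} \right)} = 9 \left(-43\right) \left(5^{2} - \frac{5}{2} - \frac{29}{8} + 5 \cdot \frac{29}{4}\right) = - 387 \left(25 - \frac{5}{2} - \frac{29}{8} + \frac{145}{4}\right) = \left(-387\right) \frac{441}{8} = - \frac{170667}{8}$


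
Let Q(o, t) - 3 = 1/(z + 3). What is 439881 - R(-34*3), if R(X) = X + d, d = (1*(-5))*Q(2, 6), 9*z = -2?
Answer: 2199999/5 ≈ 4.4000e+5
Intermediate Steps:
z = -2/9 (z = (⅑)*(-2) = -2/9 ≈ -0.22222)
Q(o, t) = 84/25 (Q(o, t) = 3 + 1/(-2/9 + 3) = 3 + 1/(25/9) = 3 + 9/25 = 84/25)
d = -84/5 (d = (1*(-5))*(84/25) = -5*84/25 = -84/5 ≈ -16.800)
R(X) = -84/5 + X (R(X) = X - 84/5 = -84/5 + X)
439881 - R(-34*3) = 439881 - (-84/5 - 34*3) = 439881 - (-84/5 - 102) = 439881 - 1*(-594/5) = 439881 + 594/5 = 2199999/5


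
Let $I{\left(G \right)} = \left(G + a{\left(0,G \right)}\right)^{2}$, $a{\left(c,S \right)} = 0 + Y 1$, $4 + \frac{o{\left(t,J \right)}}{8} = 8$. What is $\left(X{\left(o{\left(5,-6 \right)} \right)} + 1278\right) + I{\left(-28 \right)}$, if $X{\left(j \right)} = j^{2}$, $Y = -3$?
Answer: $3263$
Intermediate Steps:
$o{\left(t,J \right)} = 32$ ($o{\left(t,J \right)} = -32 + 8 \cdot 8 = -32 + 64 = 32$)
$a{\left(c,S \right)} = -3$ ($a{\left(c,S \right)} = 0 - 3 = -3$)
$I{\left(G \right)} = \left(-3 + G\right)^{2}$ ($I{\left(G \right)} = \left(G - 3\right)^{2} = \left(-3 + G\right)^{2}$)
$\left(X{\left(o{\left(5,-6 \right)} \right)} + 1278\right) + I{\left(-28 \right)} = \left(32^{2} + 1278\right) + \left(-3 - 28\right)^{2} = \left(1024 + 1278\right) + \left(-31\right)^{2} = 2302 + 961 = 3263$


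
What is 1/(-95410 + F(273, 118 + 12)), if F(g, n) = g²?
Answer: -1/20881 ≈ -4.7890e-5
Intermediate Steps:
1/(-95410 + F(273, 118 + 12)) = 1/(-95410 + 273²) = 1/(-95410 + 74529) = 1/(-20881) = -1/20881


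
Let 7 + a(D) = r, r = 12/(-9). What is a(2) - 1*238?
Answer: -739/3 ≈ -246.33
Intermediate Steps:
r = -4/3 (r = 12*(-1/9) = -4/3 ≈ -1.3333)
a(D) = -25/3 (a(D) = -7 - 4/3 = -25/3)
a(2) - 1*238 = -25/3 - 1*238 = -25/3 - 238 = -739/3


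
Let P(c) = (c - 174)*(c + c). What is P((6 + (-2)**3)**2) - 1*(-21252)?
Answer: 19892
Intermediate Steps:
P(c) = 2*c*(-174 + c) (P(c) = (-174 + c)*(2*c) = 2*c*(-174 + c))
P((6 + (-2)**3)**2) - 1*(-21252) = 2*(6 + (-2)**3)**2*(-174 + (6 + (-2)**3)**2) - 1*(-21252) = 2*(6 - 8)**2*(-174 + (6 - 8)**2) + 21252 = 2*(-2)**2*(-174 + (-2)**2) + 21252 = 2*4*(-174 + 4) + 21252 = 2*4*(-170) + 21252 = -1360 + 21252 = 19892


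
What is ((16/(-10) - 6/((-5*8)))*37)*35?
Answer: -7511/4 ≈ -1877.8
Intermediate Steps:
((16/(-10) - 6/((-5*8)))*37)*35 = ((16*(-1/10) - 6/(-40))*37)*35 = ((-8/5 - 6*(-1/40))*37)*35 = ((-8/5 + 3/20)*37)*35 = -29/20*37*35 = -1073/20*35 = -7511/4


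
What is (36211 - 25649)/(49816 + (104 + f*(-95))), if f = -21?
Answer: 10562/51915 ≈ 0.20345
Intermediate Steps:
(36211 - 25649)/(49816 + (104 + f*(-95))) = (36211 - 25649)/(49816 + (104 - 21*(-95))) = 10562/(49816 + (104 + 1995)) = 10562/(49816 + 2099) = 10562/51915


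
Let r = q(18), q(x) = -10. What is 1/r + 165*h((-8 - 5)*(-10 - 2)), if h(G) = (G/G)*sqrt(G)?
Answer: -1/10 + 330*sqrt(39) ≈ 2060.8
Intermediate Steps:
r = -10
h(G) = sqrt(G) (h(G) = 1*sqrt(G) = sqrt(G))
1/r + 165*h((-8 - 5)*(-10 - 2)) = 1/(-10) + 165*sqrt((-8 - 5)*(-10 - 2)) = -1/10 + 165*sqrt(-13*(-12)) = -1/10 + 165*sqrt(156) = -1/10 + 165*(2*sqrt(39)) = -1/10 + 330*sqrt(39)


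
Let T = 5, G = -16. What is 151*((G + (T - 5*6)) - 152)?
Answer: -29143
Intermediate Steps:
151*((G + (T - 5*6)) - 152) = 151*((-16 + (5 - 5*6)) - 152) = 151*((-16 + (5 - 30)) - 152) = 151*((-16 - 25) - 152) = 151*(-41 - 152) = 151*(-193) = -29143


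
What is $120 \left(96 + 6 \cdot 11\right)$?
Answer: $19440$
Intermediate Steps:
$120 \left(96 + 6 \cdot 11\right) = 120 \left(96 + 66\right) = 120 \cdot 162 = 19440$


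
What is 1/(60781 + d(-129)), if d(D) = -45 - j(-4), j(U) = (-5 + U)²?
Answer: 1/60655 ≈ 1.6487e-5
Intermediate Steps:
d(D) = -126 (d(D) = -45 - (-5 - 4)² = -45 - 1*(-9)² = -45 - 1*81 = -45 - 81 = -126)
1/(60781 + d(-129)) = 1/(60781 - 126) = 1/60655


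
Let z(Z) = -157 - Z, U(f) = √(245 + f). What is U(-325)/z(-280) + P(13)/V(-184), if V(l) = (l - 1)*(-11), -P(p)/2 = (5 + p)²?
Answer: -648/2035 + 4*I*√5/123 ≈ -0.31843 + 0.072718*I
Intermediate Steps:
P(p) = -2*(5 + p)²
V(l) = 11 - 11*l (V(l) = (-1 + l)*(-11) = 11 - 11*l)
U(-325)/z(-280) + P(13)/V(-184) = √(245 - 325)/(-157 - 1*(-280)) + (-2*(5 + 13)²)/(11 - 11*(-184)) = √(-80)/(-157 + 280) + (-2*18²)/(11 + 2024) = (4*I*√5)/123 - 2*324/2035 = (4*I*√5)*(1/123) - 648*1/2035 = 4*I*√5/123 - 648/2035 = -648/2035 + 4*I*√5/123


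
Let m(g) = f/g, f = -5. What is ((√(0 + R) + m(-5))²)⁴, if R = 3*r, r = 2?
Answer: (1 + √6)⁸ ≈ 20047.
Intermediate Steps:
m(g) = -5/g
R = 6 (R = 3*2 = 6)
((√(0 + R) + m(-5))²)⁴ = ((√(0 + 6) - 5/(-5))²)⁴ = ((√6 - 5*(-⅕))²)⁴ = ((√6 + 1)²)⁴ = ((1 + √6)²)⁴ = (1 + √6)⁸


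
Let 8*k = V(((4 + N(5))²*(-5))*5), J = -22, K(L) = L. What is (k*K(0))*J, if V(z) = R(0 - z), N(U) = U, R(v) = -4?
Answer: 0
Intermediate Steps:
V(z) = -4
k = -½ (k = (⅛)*(-4) = -½ ≈ -0.50000)
(k*K(0))*J = -½*0*(-22) = 0*(-22) = 0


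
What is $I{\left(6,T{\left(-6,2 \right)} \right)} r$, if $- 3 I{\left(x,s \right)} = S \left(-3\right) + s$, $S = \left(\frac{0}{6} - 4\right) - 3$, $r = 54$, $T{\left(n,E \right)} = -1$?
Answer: $-360$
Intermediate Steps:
$S = -7$ ($S = \left(0 \cdot \frac{1}{6} - 4\right) - 3 = \left(0 - 4\right) - 3 = -4 - 3 = -7$)
$I{\left(x,s \right)} = -7 - \frac{s}{3}$ ($I{\left(x,s \right)} = - \frac{\left(-7\right) \left(-3\right) + s}{3} = - \frac{21 + s}{3} = -7 - \frac{s}{3}$)
$I{\left(6,T{\left(-6,2 \right)} \right)} r = \left(-7 - - \frac{1}{3}\right) 54 = \left(-7 + \frac{1}{3}\right) 54 = \left(- \frac{20}{3}\right) 54 = -360$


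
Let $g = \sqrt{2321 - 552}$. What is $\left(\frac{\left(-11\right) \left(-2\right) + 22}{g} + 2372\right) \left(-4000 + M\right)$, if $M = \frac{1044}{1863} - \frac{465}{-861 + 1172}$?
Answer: $- \frac{610951720588}{64377} - \frac{11332999876 \sqrt{1769}}{113882913} \approx -9.4944 \cdot 10^{6}$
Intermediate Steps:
$g = \sqrt{1769} \approx 42.059$
$M = - \frac{60179}{64377}$ ($M = 1044 \cdot \frac{1}{1863} - \frac{465}{311} = \frac{116}{207} - \frac{465}{311} = - \frac{60179}{64377} \approx -0.93479$)
$\left(\frac{\left(-11\right) \left(-2\right) + 22}{g} + 2372\right) \left(-4000 + M\right) = \left(\frac{\left(-11\right) \left(-2\right) + 22}{\sqrt{1769}} + 2372\right) \left(-4000 - \frac{60179}{64377}\right) = \left(\left(22 + 22\right) \frac{\sqrt{1769}}{1769} + 2372\right) \left(- \frac{257568179}{64377}\right) = \left(44 \frac{\sqrt{1769}}{1769} + 2372\right) \left(- \frac{257568179}{64377}\right) = \left(\frac{44 \sqrt{1769}}{1769} + 2372\right) \left(- \frac{257568179}{64377}\right) = \left(2372 + \frac{44 \sqrt{1769}}{1769}\right) \left(- \frac{257568179}{64377}\right) = - \frac{610951720588}{64377} - \frac{11332999876 \sqrt{1769}}{113882913}$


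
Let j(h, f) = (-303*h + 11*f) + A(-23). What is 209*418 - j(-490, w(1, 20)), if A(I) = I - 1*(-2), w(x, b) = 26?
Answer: -61373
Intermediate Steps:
A(I) = 2 + I (A(I) = I + 2 = 2 + I)
j(h, f) = -21 - 303*h + 11*f (j(h, f) = (-303*h + 11*f) + (2 - 23) = (-303*h + 11*f) - 21 = -21 - 303*h + 11*f)
209*418 - j(-490, w(1, 20)) = 209*418 - (-21 - 303*(-490) + 11*26) = 87362 - (-21 + 148470 + 286) = 87362 - 1*148735 = 87362 - 148735 = -61373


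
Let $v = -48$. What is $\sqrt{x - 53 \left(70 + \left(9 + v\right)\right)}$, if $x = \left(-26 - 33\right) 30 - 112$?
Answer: $5 i \sqrt{141} \approx 59.372 i$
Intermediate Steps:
$x = -1882$ ($x = \left(-59\right) 30 - 112 = -1770 - 112 = -1882$)
$\sqrt{x - 53 \left(70 + \left(9 + v\right)\right)} = \sqrt{-1882 - 53 \left(70 + \left(9 - 48\right)\right)} = \sqrt{-1882 - 53 \left(70 - 39\right)} = \sqrt{-1882 - 1643} = \sqrt{-3525} = 5 i \sqrt{141}$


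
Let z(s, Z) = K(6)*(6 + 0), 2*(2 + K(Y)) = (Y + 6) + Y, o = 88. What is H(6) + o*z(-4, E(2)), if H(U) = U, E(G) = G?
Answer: 3702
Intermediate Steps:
K(Y) = 1 + Y (K(Y) = -2 + ((Y + 6) + Y)/2 = -2 + ((6 + Y) + Y)/2 = -2 + (6 + 2*Y)/2 = -2 + (3 + Y) = 1 + Y)
z(s, Z) = 42 (z(s, Z) = (1 + 6)*(6 + 0) = 7*6 = 42)
H(6) + o*z(-4, E(2)) = 6 + 88*42 = 6 + 3696 = 3702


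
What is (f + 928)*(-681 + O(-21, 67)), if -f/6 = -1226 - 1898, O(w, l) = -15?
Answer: -13691712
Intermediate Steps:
f = 18744 (f = -6*(-1226 - 1898) = -6*(-3124) = 18744)
(f + 928)*(-681 + O(-21, 67)) = (18744 + 928)*(-681 - 15) = 19672*(-696) = -13691712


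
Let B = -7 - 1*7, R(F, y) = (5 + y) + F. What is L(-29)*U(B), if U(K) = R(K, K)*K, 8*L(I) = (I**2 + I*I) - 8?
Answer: 134757/2 ≈ 67379.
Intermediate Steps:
R(F, y) = 5 + F + y
L(I) = -1 + I**2/4 (L(I) = ((I**2 + I*I) - 8)/8 = ((I**2 + I**2) - 8)/8 = (2*I**2 - 8)/8 = (-8 + 2*I**2)/8 = -1 + I**2/4)
B = -14 (B = -7 - 7 = -14)
U(K) = K*(5 + 2*K) (U(K) = (5 + K + K)*K = (5 + 2*K)*K = K*(5 + 2*K))
L(-29)*U(B) = (-1 + (1/4)*(-29)**2)*(-14*(5 + 2*(-14))) = (-1 + (1/4)*841)*(-14*(5 - 28)) = (-1 + 841/4)*(-14*(-23)) = (837/4)*322 = 134757/2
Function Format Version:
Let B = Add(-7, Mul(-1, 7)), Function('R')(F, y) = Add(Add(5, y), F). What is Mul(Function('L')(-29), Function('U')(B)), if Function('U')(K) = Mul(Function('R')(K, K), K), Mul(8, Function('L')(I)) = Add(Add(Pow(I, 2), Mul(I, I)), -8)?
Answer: Rational(134757, 2) ≈ 67379.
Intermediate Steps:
Function('R')(F, y) = Add(5, F, y)
Function('L')(I) = Add(-1, Mul(Rational(1, 4), Pow(I, 2))) (Function('L')(I) = Mul(Rational(1, 8), Add(Add(Pow(I, 2), Mul(I, I)), -8)) = Mul(Rational(1, 8), Add(Add(Pow(I, 2), Pow(I, 2)), -8)) = Mul(Rational(1, 8), Add(Mul(2, Pow(I, 2)), -8)) = Mul(Rational(1, 8), Add(-8, Mul(2, Pow(I, 2)))) = Add(-1, Mul(Rational(1, 4), Pow(I, 2))))
B = -14 (B = Add(-7, -7) = -14)
Function('U')(K) = Mul(K, Add(5, Mul(2, K))) (Function('U')(K) = Mul(Add(5, K, K), K) = Mul(Add(5, Mul(2, K)), K) = Mul(K, Add(5, Mul(2, K))))
Mul(Function('L')(-29), Function('U')(B)) = Mul(Add(-1, Mul(Rational(1, 4), Pow(-29, 2))), Mul(-14, Add(5, Mul(2, -14)))) = Mul(Add(-1, Mul(Rational(1, 4), 841)), Mul(-14, Add(5, -28))) = Mul(Add(-1, Rational(841, 4)), Mul(-14, -23)) = Mul(Rational(837, 4), 322) = Rational(134757, 2)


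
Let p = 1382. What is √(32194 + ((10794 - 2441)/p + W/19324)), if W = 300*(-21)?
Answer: √1435298499705410922/6676442 ≈ 179.44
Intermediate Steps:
W = -6300
√(32194 + ((10794 - 2441)/p + W/19324)) = √(32194 + ((10794 - 2441)/1382 - 6300/19324)) = √(32194 + (8353*(1/1382) - 6300*1/19324)) = √(32194 + (8353/1382 - 1575/4831)) = √(32194 + 38176693/6676442) = √(214979550441/6676442) = √1435298499705410922/6676442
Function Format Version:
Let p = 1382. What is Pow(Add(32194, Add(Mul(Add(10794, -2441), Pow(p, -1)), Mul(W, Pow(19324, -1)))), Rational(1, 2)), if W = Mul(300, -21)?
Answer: Mul(Rational(1, 6676442), Pow(1435298499705410922, Rational(1, 2))) ≈ 179.44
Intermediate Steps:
W = -6300
Pow(Add(32194, Add(Mul(Add(10794, -2441), Pow(p, -1)), Mul(W, Pow(19324, -1)))), Rational(1, 2)) = Pow(Add(32194, Add(Mul(Add(10794, -2441), Pow(1382, -1)), Mul(-6300, Pow(19324, -1)))), Rational(1, 2)) = Pow(Add(32194, Add(Mul(8353, Rational(1, 1382)), Mul(-6300, Rational(1, 19324)))), Rational(1, 2)) = Pow(Add(32194, Add(Rational(8353, 1382), Rational(-1575, 4831))), Rational(1, 2)) = Pow(Add(32194, Rational(38176693, 6676442)), Rational(1, 2)) = Pow(Rational(214979550441, 6676442), Rational(1, 2)) = Mul(Rational(1, 6676442), Pow(1435298499705410922, Rational(1, 2)))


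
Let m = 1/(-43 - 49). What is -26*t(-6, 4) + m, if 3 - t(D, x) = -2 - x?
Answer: -21529/92 ≈ -234.01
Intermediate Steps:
m = -1/92 (m = 1/(-92) = -1/92 ≈ -0.010870)
t(D, x) = 5 + x (t(D, x) = 3 - (-2 - x) = 3 + (2 + x) = 5 + x)
-26*t(-6, 4) + m = -26*(5 + 4) - 1/92 = -26*9 - 1/92 = -234 - 1/92 = -21529/92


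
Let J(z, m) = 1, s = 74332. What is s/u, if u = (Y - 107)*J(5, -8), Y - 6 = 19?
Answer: -37166/41 ≈ -906.49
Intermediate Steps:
Y = 25 (Y = 6 + 19 = 25)
u = -82 (u = (25 - 107)*1 = -82*1 = -82)
s/u = 74332/(-82) = 74332*(-1/82) = -37166/41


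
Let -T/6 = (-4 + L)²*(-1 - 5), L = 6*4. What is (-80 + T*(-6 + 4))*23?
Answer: -664240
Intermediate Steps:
L = 24
T = 14400 (T = -6*(-4 + 24)²*(-1 - 5) = -6*20²*(-6) = -2400*(-6) = -6*(-2400) = 14400)
(-80 + T*(-6 + 4))*23 = (-80 + 14400*(-6 + 4))*23 = (-80 + 14400*(-2))*23 = (-80 - 28800)*23 = -28880*23 = -664240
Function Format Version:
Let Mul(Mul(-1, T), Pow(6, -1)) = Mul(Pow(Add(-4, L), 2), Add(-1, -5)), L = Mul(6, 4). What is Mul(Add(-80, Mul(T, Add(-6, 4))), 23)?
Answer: -664240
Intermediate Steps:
L = 24
T = 14400 (T = Mul(-6, Mul(Pow(Add(-4, 24), 2), Add(-1, -5))) = Mul(-6, Mul(Pow(20, 2), -6)) = Mul(-6, Mul(400, -6)) = Mul(-6, -2400) = 14400)
Mul(Add(-80, Mul(T, Add(-6, 4))), 23) = Mul(Add(-80, Mul(14400, Add(-6, 4))), 23) = Mul(Add(-80, Mul(14400, -2)), 23) = Mul(Add(-80, -28800), 23) = Mul(-28880, 23) = -664240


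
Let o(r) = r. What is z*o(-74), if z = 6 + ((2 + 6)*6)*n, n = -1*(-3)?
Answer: -11100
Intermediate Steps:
n = 3
z = 150 (z = 6 + ((2 + 6)*6)*3 = 6 + (8*6)*3 = 6 + 48*3 = 6 + 144 = 150)
z*o(-74) = 150*(-74) = -11100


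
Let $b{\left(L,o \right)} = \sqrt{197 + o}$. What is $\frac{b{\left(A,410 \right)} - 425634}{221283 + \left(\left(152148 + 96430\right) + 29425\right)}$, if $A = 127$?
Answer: $- \frac{212817}{249643} + \frac{\sqrt{607}}{499286} \approx -0.85244$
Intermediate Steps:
$\frac{b{\left(A,410 \right)} - 425634}{221283 + \left(\left(152148 + 96430\right) + 29425\right)} = \frac{\sqrt{197 + 410} - 425634}{221283 + \left(\left(152148 + 96430\right) + 29425\right)} = \frac{\sqrt{607} - 425634}{221283 + \left(248578 + 29425\right)} = \frac{-425634 + \sqrt{607}}{221283 + 278003} = \frac{-425634 + \sqrt{607}}{499286} = \left(-425634 + \sqrt{607}\right) \frac{1}{499286} = - \frac{212817}{249643} + \frac{\sqrt{607}}{499286}$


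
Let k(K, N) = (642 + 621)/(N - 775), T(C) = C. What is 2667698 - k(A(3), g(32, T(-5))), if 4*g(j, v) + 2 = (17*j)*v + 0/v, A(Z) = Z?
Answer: 7765671404/2911 ≈ 2.6677e+6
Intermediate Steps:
g(j, v) = -½ + 17*j*v/4 (g(j, v) = -½ + ((17*j)*v + 0/v)/4 = -½ + (17*j*v + 0)/4 = -½ + (17*j*v)/4 = -½ + 17*j*v/4)
k(K, N) = 1263/(-775 + N)
2667698 - k(A(3), g(32, T(-5))) = 2667698 - 1263/(-775 + (-½ + (17/4)*32*(-5))) = 2667698 - 1263/(-775 + (-½ - 680)) = 2667698 - 1263/(-775 - 1361/2) = 2667698 - 1263/(-2911/2) = 2667698 - 1263*(-2)/2911 = 2667698 - 1*(-2526/2911) = 2667698 + 2526/2911 = 7765671404/2911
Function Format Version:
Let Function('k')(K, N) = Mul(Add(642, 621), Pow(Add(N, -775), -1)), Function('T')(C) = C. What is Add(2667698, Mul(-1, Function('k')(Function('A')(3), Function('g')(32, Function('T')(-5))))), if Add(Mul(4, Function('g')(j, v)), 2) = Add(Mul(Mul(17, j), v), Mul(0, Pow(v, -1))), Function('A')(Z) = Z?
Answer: Rational(7765671404, 2911) ≈ 2.6677e+6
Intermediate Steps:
Function('g')(j, v) = Add(Rational(-1, 2), Mul(Rational(17, 4), j, v)) (Function('g')(j, v) = Add(Rational(-1, 2), Mul(Rational(1, 4), Add(Mul(Mul(17, j), v), Mul(0, Pow(v, -1))))) = Add(Rational(-1, 2), Mul(Rational(1, 4), Add(Mul(17, j, v), 0))) = Add(Rational(-1, 2), Mul(Rational(1, 4), Mul(17, j, v))) = Add(Rational(-1, 2), Mul(Rational(17, 4), j, v)))
Function('k')(K, N) = Mul(1263, Pow(Add(-775, N), -1))
Add(2667698, Mul(-1, Function('k')(Function('A')(3), Function('g')(32, Function('T')(-5))))) = Add(2667698, Mul(-1, Mul(1263, Pow(Add(-775, Add(Rational(-1, 2), Mul(Rational(17, 4), 32, -5))), -1)))) = Add(2667698, Mul(-1, Mul(1263, Pow(Add(-775, Add(Rational(-1, 2), -680)), -1)))) = Add(2667698, Mul(-1, Mul(1263, Pow(Add(-775, Rational(-1361, 2)), -1)))) = Add(2667698, Mul(-1, Mul(1263, Pow(Rational(-2911, 2), -1)))) = Add(2667698, Mul(-1, Mul(1263, Rational(-2, 2911)))) = Add(2667698, Mul(-1, Rational(-2526, 2911))) = Add(2667698, Rational(2526, 2911)) = Rational(7765671404, 2911)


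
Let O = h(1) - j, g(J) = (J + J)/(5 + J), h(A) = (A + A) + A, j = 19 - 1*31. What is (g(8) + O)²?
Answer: 44521/169 ≈ 263.44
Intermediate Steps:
j = -12 (j = 19 - 31 = -12)
h(A) = 3*A (h(A) = 2*A + A = 3*A)
g(J) = 2*J/(5 + J) (g(J) = (2*J)/(5 + J) = 2*J/(5 + J))
O = 15 (O = 3*1 - 1*(-12) = 3 + 12 = 15)
(g(8) + O)² = (2*8/(5 + 8) + 15)² = (2*8/13 + 15)² = (2*8*(1/13) + 15)² = (16/13 + 15)² = (211/13)² = 44521/169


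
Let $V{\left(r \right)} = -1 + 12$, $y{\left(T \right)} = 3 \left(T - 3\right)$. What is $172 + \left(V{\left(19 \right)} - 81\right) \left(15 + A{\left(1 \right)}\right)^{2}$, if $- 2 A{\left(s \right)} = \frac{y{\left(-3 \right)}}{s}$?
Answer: $-40148$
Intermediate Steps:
$y{\left(T \right)} = -9 + 3 T$ ($y{\left(T \right)} = 3 \left(-3 + T\right) = -9 + 3 T$)
$V{\left(r \right)} = 11$
$A{\left(s \right)} = \frac{9}{s}$ ($A{\left(s \right)} = - \frac{\left(-9 + 3 \left(-3\right)\right) \frac{1}{s}}{2} = - \frac{\left(-9 - 9\right) \frac{1}{s}}{2} = - \frac{\left(-18\right) \frac{1}{s}}{2} = \frac{9}{s}$)
$172 + \left(V{\left(19 \right)} - 81\right) \left(15 + A{\left(1 \right)}\right)^{2} = 172 + \left(11 - 81\right) \left(15 + \frac{9}{1}\right)^{2} = 172 + \left(11 - 81\right) \left(15 + 9 \cdot 1\right)^{2} = 172 - 70 \left(15 + 9\right)^{2} = 172 - 70 \cdot 24^{2} = 172 - 40320 = -40148$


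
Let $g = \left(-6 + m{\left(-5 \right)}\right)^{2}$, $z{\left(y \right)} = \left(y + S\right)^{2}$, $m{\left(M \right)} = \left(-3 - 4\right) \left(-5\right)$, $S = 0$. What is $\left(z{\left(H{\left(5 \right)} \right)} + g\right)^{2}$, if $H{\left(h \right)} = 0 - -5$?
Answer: $749956$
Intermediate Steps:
$H{\left(h \right)} = 5$ ($H{\left(h \right)} = 0 + 5 = 5$)
$m{\left(M \right)} = 35$ ($m{\left(M \right)} = \left(-7\right) \left(-5\right) = 35$)
$z{\left(y \right)} = y^{2}$ ($z{\left(y \right)} = \left(y + 0\right)^{2} = y^{2}$)
$g = 841$ ($g = \left(-6 + 35\right)^{2} = 29^{2} = 841$)
$\left(z{\left(H{\left(5 \right)} \right)} + g\right)^{2} = \left(5^{2} + 841\right)^{2} = \left(25 + 841\right)^{2} = 866^{2} = 749956$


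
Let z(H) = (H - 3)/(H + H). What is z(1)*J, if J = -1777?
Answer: 1777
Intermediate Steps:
z(H) = (-3 + H)/(2*H) (z(H) = (-3 + H)/((2*H)) = (-3 + H)*(1/(2*H)) = (-3 + H)/(2*H))
z(1)*J = ((1/2)*(-3 + 1)/1)*(-1777) = ((1/2)*1*(-2))*(-1777) = -1*(-1777) = 1777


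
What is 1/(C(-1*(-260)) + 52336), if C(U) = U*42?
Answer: 1/63256 ≈ 1.5809e-5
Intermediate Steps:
C(U) = 42*U
1/(C(-1*(-260)) + 52336) = 1/(42*(-1*(-260)) + 52336) = 1/(42*260 + 52336) = 1/(10920 + 52336) = 1/63256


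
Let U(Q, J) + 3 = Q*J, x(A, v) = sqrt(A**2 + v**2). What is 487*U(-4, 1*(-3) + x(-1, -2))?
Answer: 4383 - 1948*sqrt(5) ≈ 27.140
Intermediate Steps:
U(Q, J) = -3 + J*Q (U(Q, J) = -3 + Q*J = -3 + J*Q)
487*U(-4, 1*(-3) + x(-1, -2)) = 487*(-3 + (1*(-3) + sqrt((-1)**2 + (-2)**2))*(-4)) = 487*(-3 + (-3 + sqrt(1 + 4))*(-4)) = 487*(-3 + (-3 + sqrt(5))*(-4)) = 487*(-3 + (12 - 4*sqrt(5))) = 487*(9 - 4*sqrt(5)) = 4383 - 1948*sqrt(5)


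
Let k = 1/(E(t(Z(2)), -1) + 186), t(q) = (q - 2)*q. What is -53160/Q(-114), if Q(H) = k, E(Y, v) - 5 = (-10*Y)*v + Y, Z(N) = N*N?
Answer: -14831640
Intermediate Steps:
Z(N) = N²
t(q) = q*(-2 + q) (t(q) = (-2 + q)*q = q*(-2 + q))
E(Y, v) = 5 + Y - 10*Y*v (E(Y, v) = 5 + ((-10*Y)*v + Y) = 5 + (-10*Y*v + Y) = 5 + (Y - 10*Y*v) = 5 + Y - 10*Y*v)
k = 1/279 (k = 1/((5 + 2²*(-2 + 2²) - 10*2²*(-2 + 2²)*(-1)) + 186) = 1/((5 + 4*(-2 + 4) - 10*4*(-2 + 4)*(-1)) + 186) = 1/((5 + 4*2 - 10*4*2*(-1)) + 186) = 1/((5 + 8 - 10*8*(-1)) + 186) = 1/((5 + 8 + 80) + 186) = 1/(93 + 186) = 1/279 ≈ 0.0035842)
Q(H) = 1/279
-53160/Q(-114) = -53160/1/279 = -53160*279 = -14831640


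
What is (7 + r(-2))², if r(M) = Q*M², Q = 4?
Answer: 529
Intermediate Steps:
r(M) = 4*M²
(7 + r(-2))² = (7 + 4*(-2)²)² = (7 + 4*4)² = (7 + 16)² = 23² = 529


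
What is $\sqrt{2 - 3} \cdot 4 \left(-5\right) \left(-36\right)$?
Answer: $720 i \approx 720.0 i$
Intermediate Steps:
$\sqrt{2 - 3} \cdot 4 \left(-5\right) \left(-36\right) = \sqrt{-1} \cdot 4 \left(-5\right) \left(-36\right) = i 4 \left(-5\right) \left(-36\right) = 4 i \left(-5\right) \left(-36\right) = - 20 i \left(-36\right) = 720 i$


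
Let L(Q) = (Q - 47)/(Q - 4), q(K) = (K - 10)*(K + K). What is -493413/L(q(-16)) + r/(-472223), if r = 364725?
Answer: -192925087067097/370695055 ≈ -5.2044e+5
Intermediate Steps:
q(K) = 2*K*(-10 + K) (q(K) = (-10 + K)*(2*K) = 2*K*(-10 + K))
L(Q) = (-47 + Q)/(-4 + Q)
-493413/L(q(-16)) + r/(-472223) = -493413*(-4 + 2*(-16)*(-10 - 16))/(-47 + 2*(-16)*(-10 - 16)) + 364725/(-472223) = -493413*(-4 + 2*(-16)*(-26))/(-47 + 2*(-16)*(-26)) + 364725*(-1/472223) = -493413*(-4 + 832)/(-47 + 832) - 364725/472223 = -493413/(785/828) - 364725/472223 = -493413/((1/828)*785) - 364725/472223 = -493413/785/828 - 364725/472223 = -493413*828/785 - 364725/472223 = -408545964/785 - 364725/472223 = -192925087067097/370695055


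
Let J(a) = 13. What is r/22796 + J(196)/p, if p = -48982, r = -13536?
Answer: -165829175/279148418 ≈ -0.59405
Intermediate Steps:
r/22796 + J(196)/p = -13536/22796 + 13/(-48982) = -13536*1/22796 + 13*(-1/48982) = -3384/5699 - 13/48982 = -165829175/279148418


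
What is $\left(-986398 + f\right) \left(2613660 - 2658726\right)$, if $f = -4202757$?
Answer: $233854459230$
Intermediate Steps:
$\left(-986398 + f\right) \left(2613660 - 2658726\right) = \left(-986398 - 4202757\right) \left(2613660 - 2658726\right) = \left(-5189155\right) \left(-45066\right) = 233854459230$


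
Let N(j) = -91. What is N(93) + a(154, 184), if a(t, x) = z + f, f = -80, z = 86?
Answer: -85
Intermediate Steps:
a(t, x) = 6 (a(t, x) = 86 - 80 = 6)
N(93) + a(154, 184) = -91 + 6 = -85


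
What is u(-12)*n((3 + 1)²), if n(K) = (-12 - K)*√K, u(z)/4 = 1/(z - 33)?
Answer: 448/45 ≈ 9.9556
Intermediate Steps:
u(z) = 4/(-33 + z) (u(z) = 4/(z - 33) = 4/(-33 + z))
n(K) = √K*(-12 - K)
u(-12)*n((3 + 1)²) = (4/(-33 - 12))*(√((3 + 1)²)*(-12 - (3 + 1)²)) = (4/(-45))*(√(4²)*(-12 - 1*4²)) = (4*(-1/45))*(√16*(-12 - 1*16)) = -16*(-12 - 16)/45 = -16*(-28)/45 = -4/45*(-112) = 448/45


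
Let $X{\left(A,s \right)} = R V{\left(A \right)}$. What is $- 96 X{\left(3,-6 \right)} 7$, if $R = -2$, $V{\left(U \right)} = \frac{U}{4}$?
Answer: $1008$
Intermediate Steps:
$V{\left(U \right)} = \frac{U}{4}$ ($V{\left(U \right)} = U \frac{1}{4} = \frac{U}{4}$)
$X{\left(A,s \right)} = - \frac{A}{2}$ ($X{\left(A,s \right)} = - 2 \frac{A}{4} = - \frac{A}{2}$)
$- 96 X{\left(3,-6 \right)} 7 = - 96 \left(\left(- \frac{1}{2}\right) 3\right) 7 = \left(-96\right) \left(- \frac{3}{2}\right) 7 = 144 \cdot 7 = 1008$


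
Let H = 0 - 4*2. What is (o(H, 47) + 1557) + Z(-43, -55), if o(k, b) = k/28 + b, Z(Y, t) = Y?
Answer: 10925/7 ≈ 1560.7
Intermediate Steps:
H = -8 (H = 0 - 8 = -8)
o(k, b) = b + k/28 (o(k, b) = k*(1/28) + b = k/28 + b = b + k/28)
(o(H, 47) + 1557) + Z(-43, -55) = ((47 + (1/28)*(-8)) + 1557) - 43 = ((47 - 2/7) + 1557) - 43 = (327/7 + 1557) - 43 = 11226/7 - 43 = 10925/7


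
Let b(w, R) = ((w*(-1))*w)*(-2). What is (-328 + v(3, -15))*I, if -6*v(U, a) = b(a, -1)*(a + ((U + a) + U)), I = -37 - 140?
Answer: -260544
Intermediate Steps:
I = -177
b(w, R) = 2*w² (b(w, R) = ((-w)*w)*(-2) = -w²*(-2) = 2*w²)
v(U, a) = -a²*(2*U + 2*a)/3 (v(U, a) = -2*a²*(a + ((U + a) + U))/6 = -2*a²*(a + (a + 2*U))/6 = -2*a²*(2*U + 2*a)/6 = -a²*(2*U + 2*a)/3)
(-328 + v(3, -15))*I = (-328 + (⅔)*(-15)²*(-1*3 - 1*(-15)))*(-177) = (-328 + (⅔)*225*(-3 + 15))*(-177) = (-328 + (⅔)*225*12)*(-177) = (-328 + 1800)*(-177) = 1472*(-177) = -260544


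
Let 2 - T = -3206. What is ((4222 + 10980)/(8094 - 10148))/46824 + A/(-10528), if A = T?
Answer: -4823347591/15821033592 ≈ -0.30487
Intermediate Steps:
T = 3208 (T = 2 - 1*(-3206) = 2 + 3206 = 3208)
A = 3208
((4222 + 10980)/(8094 - 10148))/46824 + A/(-10528) = ((4222 + 10980)/(8094 - 10148))/46824 + 3208/(-10528) = (15202/(-2054))*(1/46824) + 3208*(-1/10528) = (15202*(-1/2054))*(1/46824) - 401/1316 = -7601/1027*1/46824 - 401/1316 = -7601/48088248 - 401/1316 = -4823347591/15821033592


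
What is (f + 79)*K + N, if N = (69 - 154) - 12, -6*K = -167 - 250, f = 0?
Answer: 10787/2 ≈ 5393.5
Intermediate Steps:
K = 139/2 (K = -(-167 - 250)/6 = -⅙*(-417) = 139/2 ≈ 69.500)
N = -97 (N = -85 - 12 = -97)
(f + 79)*K + N = (0 + 79)*(139/2) - 97 = 79*(139/2) - 97 = 10981/2 - 97 = 10787/2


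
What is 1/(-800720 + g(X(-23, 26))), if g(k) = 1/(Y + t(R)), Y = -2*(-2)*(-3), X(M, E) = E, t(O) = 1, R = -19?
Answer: -11/8807921 ≈ -1.2489e-6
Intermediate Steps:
Y = -12 (Y = 4*(-3) = -12)
g(k) = -1/11 (g(k) = 1/(-12 + 1) = 1/(-11) = -1/11)
1/(-800720 + g(X(-23, 26))) = 1/(-800720 - 1/11) = 1/(-8807921/11) = -11/8807921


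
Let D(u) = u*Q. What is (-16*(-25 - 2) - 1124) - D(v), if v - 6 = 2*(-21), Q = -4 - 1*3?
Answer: -944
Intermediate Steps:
Q = -7 (Q = -4 - 3 = -7)
v = -36 (v = 6 + 2*(-21) = 6 - 42 = -36)
D(u) = -7*u (D(u) = u*(-7) = -7*u)
(-16*(-25 - 2) - 1124) - D(v) = (-16*(-25 - 2) - 1124) - (-7)*(-36) = (-16*(-27) - 1124) - 1*252 = (432 - 1124) - 252 = -692 - 252 = -944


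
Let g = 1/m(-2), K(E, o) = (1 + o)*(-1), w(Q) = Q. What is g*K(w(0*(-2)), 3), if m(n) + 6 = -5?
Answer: 4/11 ≈ 0.36364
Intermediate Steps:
m(n) = -11 (m(n) = -6 - 5 = -11)
K(E, o) = -1 - o
g = -1/11 (g = 1/(-11) = -1/11 ≈ -0.090909)
g*K(w(0*(-2)), 3) = -(-1 - 1*3)/11 = -(-1 - 3)/11 = -1/11*(-4) = 4/11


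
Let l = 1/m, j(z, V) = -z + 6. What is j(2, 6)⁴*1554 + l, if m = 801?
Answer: 318657025/801 ≈ 3.9782e+5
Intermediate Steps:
j(z, V) = 6 - z
l = 1/801 ≈ 0.0012484
j(2, 6)⁴*1554 + l = (6 - 1*2)⁴*1554 + 1/801 = (6 - 2)⁴*1554 + 1/801 = 4⁴*1554 + 1/801 = 256*1554 + 1/801 = 397824 + 1/801 = 318657025/801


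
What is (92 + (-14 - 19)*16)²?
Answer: 190096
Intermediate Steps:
(92 + (-14 - 19)*16)² = (92 - 33*16)² = (92 - 528)² = (-436)² = 190096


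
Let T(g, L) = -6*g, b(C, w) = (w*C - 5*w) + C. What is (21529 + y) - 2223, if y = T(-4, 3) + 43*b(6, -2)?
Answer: 19502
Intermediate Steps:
b(C, w) = C - 5*w + C*w (b(C, w) = (C*w - 5*w) + C = (-5*w + C*w) + C = C - 5*w + C*w)
y = 196 (y = -6*(-4) + 43*(6 - 5*(-2) + 6*(-2)) = 24 + 43*(6 + 10 - 12) = 24 + 43*4 = 24 + 172 = 196)
(21529 + y) - 2223 = (21529 + 196) - 2223 = 21725 - 2223 = 19502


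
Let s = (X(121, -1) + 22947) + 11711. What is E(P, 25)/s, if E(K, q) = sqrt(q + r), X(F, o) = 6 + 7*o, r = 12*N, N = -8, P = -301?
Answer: I*sqrt(71)/34657 ≈ 0.00024313*I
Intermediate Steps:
r = -96 (r = 12*(-8) = -96)
E(K, q) = sqrt(-96 + q) (E(K, q) = sqrt(q - 96) = sqrt(-96 + q))
s = 34657 (s = ((6 + 7*(-1)) + 22947) + 11711 = ((6 - 7) + 22947) + 11711 = (-1 + 22947) + 11711 = 22946 + 11711 = 34657)
E(P, 25)/s = sqrt(-96 + 25)/34657 = sqrt(-71)*(1/34657) = (I*sqrt(71))*(1/34657) = I*sqrt(71)/34657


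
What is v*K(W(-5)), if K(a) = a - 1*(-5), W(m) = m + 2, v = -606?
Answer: -1212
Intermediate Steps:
W(m) = 2 + m
K(a) = 5 + a (K(a) = a + 5 = 5 + a)
v*K(W(-5)) = -606*(5 + (2 - 5)) = -606*(5 - 3) = -606*2 = -1212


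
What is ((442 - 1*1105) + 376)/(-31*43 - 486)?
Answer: 287/1819 ≈ 0.15778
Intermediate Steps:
((442 - 1*1105) + 376)/(-31*43 - 486) = ((442 - 1105) + 376)/(-1333 - 486) = (-663 + 376)/(-1819) = -287*(-1/1819) = 287/1819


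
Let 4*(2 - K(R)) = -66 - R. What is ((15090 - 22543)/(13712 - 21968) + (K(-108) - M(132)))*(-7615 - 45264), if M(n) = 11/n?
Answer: 1117703423/2752 ≈ 4.0614e+5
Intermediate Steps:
K(R) = 37/2 + R/4 (K(R) = 2 - (-66 - R)/4 = 2 + (33/2 + R/4) = 37/2 + R/4)
((15090 - 22543)/(13712 - 21968) + (K(-108) - M(132)))*(-7615 - 45264) = ((15090 - 22543)/(13712 - 21968) + ((37/2 + (¼)*(-108)) - 11/132))*(-7615 - 45264) = (-7453/(-8256) + ((37/2 - 27) - 11/132))*(-52879) = (-7453*(-1/8256) + (-17/2 - 1*1/12))*(-52879) = (7453/8256 + (-17/2 - 1/12))*(-52879) = (7453/8256 - 103/12)*(-52879) = -21137/2752*(-52879) = 1117703423/2752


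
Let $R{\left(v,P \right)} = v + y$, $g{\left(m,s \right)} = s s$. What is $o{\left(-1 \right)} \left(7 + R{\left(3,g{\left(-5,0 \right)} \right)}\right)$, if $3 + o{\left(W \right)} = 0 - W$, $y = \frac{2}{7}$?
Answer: $- \frac{144}{7} \approx -20.571$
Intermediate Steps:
$y = \frac{2}{7}$ ($y = 2 \cdot \frac{1}{7} = \frac{2}{7} \approx 0.28571$)
$g{\left(m,s \right)} = s^{2}$
$R{\left(v,P \right)} = \frac{2}{7} + v$ ($R{\left(v,P \right)} = v + \frac{2}{7} = \frac{2}{7} + v$)
$o{\left(W \right)} = -3 - W$ ($o{\left(W \right)} = -3 + \left(0 - W\right) = -3 - W$)
$o{\left(-1 \right)} \left(7 + R{\left(3,g{\left(-5,0 \right)} \right)}\right) = \left(-3 - -1\right) \left(7 + \left(\frac{2}{7} + 3\right)\right) = \left(-3 + 1\right) \left(7 + \frac{23}{7}\right) = \left(-2\right) \frac{72}{7} = - \frac{144}{7}$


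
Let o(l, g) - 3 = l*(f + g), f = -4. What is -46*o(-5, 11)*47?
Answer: 69184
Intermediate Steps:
o(l, g) = 3 + l*(-4 + g)
-46*o(-5, 11)*47 = -46*(3 - 4*(-5) + 11*(-5))*47 = -46*(3 + 20 - 55)*47 = -46*(-32)*47 = 1472*47 = 69184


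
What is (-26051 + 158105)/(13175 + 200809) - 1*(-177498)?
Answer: 6330310681/35664 ≈ 1.7750e+5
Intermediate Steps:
(-26051 + 158105)/(13175 + 200809) - 1*(-177498) = 132054/213984 + 177498 = 132054*(1/213984) + 177498 = 22009/35664 + 177498 = 6330310681/35664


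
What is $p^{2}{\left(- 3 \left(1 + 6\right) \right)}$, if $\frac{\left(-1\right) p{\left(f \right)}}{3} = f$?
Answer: $3969$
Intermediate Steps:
$p{\left(f \right)} = - 3 f$
$p^{2}{\left(- 3 \left(1 + 6\right) \right)} = \left(- 3 \left(- 3 \left(1 + 6\right)\right)\right)^{2} = \left(- 3 \left(\left(-3\right) 7\right)\right)^{2} = \left(\left(-3\right) \left(-21\right)\right)^{2} = 63^{2} = 3969$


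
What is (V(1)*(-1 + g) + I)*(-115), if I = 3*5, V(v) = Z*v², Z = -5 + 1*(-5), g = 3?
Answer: 575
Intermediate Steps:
Z = -10 (Z = -5 - 5 = -10)
V(v) = -10*v²
I = 15
(V(1)*(-1 + g) + I)*(-115) = ((-10*1²)*(-1 + 3) + 15)*(-115) = (-10*1*2 + 15)*(-115) = (-10*2 + 15)*(-115) = (-20 + 15)*(-115) = -5*(-115) = 575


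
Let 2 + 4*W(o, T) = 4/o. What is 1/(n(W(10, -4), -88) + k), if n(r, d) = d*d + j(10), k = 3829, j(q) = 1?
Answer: 1/11574 ≈ 8.6401e-5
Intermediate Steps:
W(o, T) = -½ + 1/o (W(o, T) = -½ + (4/o)/4 = -½ + 1/o)
n(r, d) = 1 + d² (n(r, d) = d*d + 1 = d² + 1 = 1 + d²)
1/(n(W(10, -4), -88) + k) = 1/((1 + (-88)²) + 3829) = 1/((1 + 7744) + 3829) = 1/(7745 + 3829) = 1/11574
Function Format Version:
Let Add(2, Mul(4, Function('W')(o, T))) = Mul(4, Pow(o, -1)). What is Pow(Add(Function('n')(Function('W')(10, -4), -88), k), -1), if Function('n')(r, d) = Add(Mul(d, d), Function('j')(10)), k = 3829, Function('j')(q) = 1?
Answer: Rational(1, 11574) ≈ 8.6401e-5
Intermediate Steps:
Function('W')(o, T) = Add(Rational(-1, 2), Pow(o, -1)) (Function('W')(o, T) = Add(Rational(-1, 2), Mul(Rational(1, 4), Mul(4, Pow(o, -1)))) = Add(Rational(-1, 2), Pow(o, -1)))
Function('n')(r, d) = Add(1, Pow(d, 2)) (Function('n')(r, d) = Add(Mul(d, d), 1) = Add(Pow(d, 2), 1) = Add(1, Pow(d, 2)))
Pow(Add(Function('n')(Function('W')(10, -4), -88), k), -1) = Pow(Add(Add(1, Pow(-88, 2)), 3829), -1) = Pow(Add(Add(1, 7744), 3829), -1) = Pow(Add(7745, 3829), -1) = Pow(11574, -1) = Rational(1, 11574)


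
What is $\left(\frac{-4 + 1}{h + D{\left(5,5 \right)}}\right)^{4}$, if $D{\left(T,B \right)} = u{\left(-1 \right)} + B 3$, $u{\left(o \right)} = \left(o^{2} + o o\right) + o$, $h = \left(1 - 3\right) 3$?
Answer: $\frac{81}{10000} \approx 0.0081$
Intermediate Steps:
$h = -6$ ($h = \left(-2\right) 3 = -6$)
$u{\left(o \right)} = o + 2 o^{2}$ ($u{\left(o \right)} = \left(o^{2} + o^{2}\right) + o = 2 o^{2} + o = o + 2 o^{2}$)
$D{\left(T,B \right)} = 1 + 3 B$ ($D{\left(T,B \right)} = - (1 + 2 \left(-1\right)) + B 3 = - (1 - 2) + 3 B = \left(-1\right) \left(-1\right) + 3 B = 1 + 3 B$)
$\left(\frac{-4 + 1}{h + D{\left(5,5 \right)}}\right)^{4} = \left(\frac{-4 + 1}{-6 + \left(1 + 3 \cdot 5\right)}\right)^{4} = \left(- \frac{3}{-6 + \left(1 + 15\right)}\right)^{4} = \left(- \frac{3}{-6 + 16}\right)^{4} = \left(- \frac{3}{10}\right)^{4} = \frac{81}{10000}$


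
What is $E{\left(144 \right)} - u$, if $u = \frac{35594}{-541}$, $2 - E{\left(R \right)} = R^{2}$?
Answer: $- \frac{11181500}{541} \approx -20668.0$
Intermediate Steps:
$E{\left(R \right)} = 2 - R^{2}$
$u = - \frac{35594}{541}$ ($u = 35594 \left(- \frac{1}{541}\right) = - \frac{35594}{541} \approx -65.793$)
$E{\left(144 \right)} - u = \left(2 - 144^{2}\right) - - \frac{35594}{541} = \left(2 - 20736\right) + \frac{35594}{541} = -20734 + \frac{35594}{541} = - \frac{11181500}{541}$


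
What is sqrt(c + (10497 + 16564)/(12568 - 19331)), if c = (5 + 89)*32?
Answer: sqrt(137397398809)/6763 ≈ 54.809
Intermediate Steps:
c = 3008 (c = 94*32 = 3008)
sqrt(c + (10497 + 16564)/(12568 - 19331)) = sqrt(3008 + (10497 + 16564)/(12568 - 19331)) = sqrt(3008 + 27061/(-6763)) = sqrt(3008 + 27061*(-1/6763)) = sqrt(3008 - 27061/6763) = sqrt(20316043/6763) = sqrt(137397398809)/6763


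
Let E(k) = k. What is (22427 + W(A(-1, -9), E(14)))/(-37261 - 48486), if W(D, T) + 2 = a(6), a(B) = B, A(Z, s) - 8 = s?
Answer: -22431/85747 ≈ -0.26160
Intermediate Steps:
A(Z, s) = 8 + s
W(D, T) = 4 (W(D, T) = -2 + 6 = 4)
(22427 + W(A(-1, -9), E(14)))/(-37261 - 48486) = (22427 + 4)/(-37261 - 48486) = 22431/(-85747) = 22431*(-1/85747) = -22431/85747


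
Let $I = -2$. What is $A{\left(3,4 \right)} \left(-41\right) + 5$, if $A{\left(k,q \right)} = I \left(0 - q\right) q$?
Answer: $-1307$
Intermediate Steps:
$A{\left(k,q \right)} = 2 q^{2}$ ($A{\left(k,q \right)} = - 2 \left(0 - q\right) q = - 2 \left(- q\right) q = 2 q q = 2 q^{2}$)
$A{\left(3,4 \right)} \left(-41\right) + 5 = 2 \cdot 4^{2} \left(-41\right) + 5 = 2 \cdot 16 \left(-41\right) + 5 = 32 \left(-41\right) + 5 = -1312 + 5 = -1307$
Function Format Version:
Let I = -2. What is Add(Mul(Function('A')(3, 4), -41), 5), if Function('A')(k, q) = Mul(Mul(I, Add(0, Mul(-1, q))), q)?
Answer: -1307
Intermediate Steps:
Function('A')(k, q) = Mul(2, Pow(q, 2)) (Function('A')(k, q) = Mul(Mul(-2, Add(0, Mul(-1, q))), q) = Mul(Mul(-2, Mul(-1, q)), q) = Mul(Mul(2, q), q) = Mul(2, Pow(q, 2)))
Add(Mul(Function('A')(3, 4), -41), 5) = Add(Mul(Mul(2, Pow(4, 2)), -41), 5) = Add(Mul(Mul(2, 16), -41), 5) = Add(Mul(32, -41), 5) = Add(-1312, 5) = -1307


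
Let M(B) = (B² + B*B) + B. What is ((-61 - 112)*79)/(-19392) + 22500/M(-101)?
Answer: 2355689/1299264 ≈ 1.8131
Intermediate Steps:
M(B) = B + 2*B² (M(B) = (B² + B²) + B = 2*B² + B = B + 2*B²)
((-61 - 112)*79)/(-19392) + 22500/M(-101) = ((-61 - 112)*79)/(-19392) + 22500/((-101*(1 + 2*(-101)))) = -173*79*(-1/19392) + 22500/((-101*(1 - 202))) = -13667*(-1/19392) + 22500/((-101*(-201))) = 13667/19392 + 22500/20301 = 13667/19392 + 22500*(1/20301) = 13667/19392 + 7500/6767 = 2355689/1299264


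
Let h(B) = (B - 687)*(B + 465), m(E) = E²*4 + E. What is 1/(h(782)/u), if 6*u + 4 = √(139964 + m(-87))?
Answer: -2/355395 + √170153/710790 ≈ 0.00057471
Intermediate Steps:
m(E) = E + 4*E² (m(E) = 4*E² + E = E + 4*E²)
h(B) = (-687 + B)*(465 + B)
u = -⅔ + √170153/6 (u = -⅔ + √(139964 - 87*(1 + 4*(-87)))/6 = -⅔ + √(139964 - 87*(1 - 348))/6 = -⅔ + √(139964 - 87*(-347))/6 = -⅔ + √(139964 + 30189)/6 = -⅔ + √170153/6 ≈ 68.083)
1/(h(782)/u) = 1/((-319455 + 782² - 222*782)/(-⅔ + √170153/6)) = 1/((-319455 + 611524 - 173604)/(-⅔ + √170153/6)) = 1/(118465/(-⅔ + √170153/6)) = -2/355395 + √170153/710790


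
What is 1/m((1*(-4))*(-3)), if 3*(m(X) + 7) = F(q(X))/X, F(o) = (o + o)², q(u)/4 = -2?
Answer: 9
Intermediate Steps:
q(u) = -8 (q(u) = 4*(-2) = -8)
F(o) = 4*o² (F(o) = (2*o)² = 4*o²)
m(X) = -7 + 256/(3*X) (m(X) = -7 + ((4*(-8)²)/X)/3 = -7 + ((4*64)/X)/3 = -7 + (256/X)/3 = -7 + 256/(3*X))
1/m((1*(-4))*(-3)) = 1/(-7 + 256/(3*(((1*(-4))*(-3))))) = 1/(-7 + 256/(3*((-4*(-3))))) = 1/(-7 + (256/3)/12) = 1/(-7 + (256/3)*(1/12)) = 1/(-7 + 64/9) = 1/(⅑) = 9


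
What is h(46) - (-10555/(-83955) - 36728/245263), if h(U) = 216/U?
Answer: 447042633629/94718853759 ≈ 4.7197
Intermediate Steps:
h(46) - (-10555/(-83955) - 36728/245263) = 216/46 - (-10555/(-83955) - 36728/245263) = 216*(1/46) - (-10555*(-1/83955) - 36728*1/245263) = 108/23 - (2111/16791 - 36728/245263) = 108/23 - 1*(-98949655/4118211033) = 108/23 + 98949655/4118211033 = 447042633629/94718853759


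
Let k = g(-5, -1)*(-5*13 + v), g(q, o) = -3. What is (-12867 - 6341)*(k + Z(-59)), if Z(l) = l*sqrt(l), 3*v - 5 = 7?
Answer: -3515064 + 1133272*I*sqrt(59) ≈ -3.5151e+6 + 8.7048e+6*I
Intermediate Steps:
v = 4 (v = 5/3 + (1/3)*7 = 5/3 + 7/3 = 4)
Z(l) = l**(3/2)
k = 183 (k = -3*(-5*13 + 4) = -3*(-65 + 4) = -3*(-61) = 183)
(-12867 - 6341)*(k + Z(-59)) = (-12867 - 6341)*(183 + (-59)**(3/2)) = -19208*(183 - 59*I*sqrt(59)) = -3515064 + 1133272*I*sqrt(59)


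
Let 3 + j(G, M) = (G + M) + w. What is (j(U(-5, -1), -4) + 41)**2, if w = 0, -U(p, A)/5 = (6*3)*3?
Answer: 55696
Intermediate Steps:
U(p, A) = -270 (U(p, A) = -5*6*3*3 = -90*3 = -5*54 = -270)
j(G, M) = -3 + G + M (j(G, M) = -3 + ((G + M) + 0) = -3 + (G + M) = -3 + G + M)
(j(U(-5, -1), -4) + 41)**2 = ((-3 - 270 - 4) + 41)**2 = (-277 + 41)**2 = (-236)**2 = 55696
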